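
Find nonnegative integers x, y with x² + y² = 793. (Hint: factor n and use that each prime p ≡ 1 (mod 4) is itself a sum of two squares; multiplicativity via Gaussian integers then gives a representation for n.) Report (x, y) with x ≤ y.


Step 1: Factor n = 793 = 13 · 61.
Step 2: Check the mod-4 condition on each prime factor: 13 ≡ 1 (mod 4), exponent 1; 61 ≡ 1 (mod 4), exponent 1.
All primes ≡ 3 (mod 4) appear to even exponent (or don't appear), so by the two-squares theorem n IS expressible as a sum of two squares.
Step 3: Build a representation. Here n = 13 · 61 is a product of primes ≡ 1 (mod 4). Each prime p ≡ 1 (mod 4) is itself a sum of two squares; find a² by testing p − a² for a perfect square:
  13: 13 − 1² = 12, 13 − 2² = 9 = 3² ⇒ 13 = 2² + 3².
  61: 61 − 1² = 60, 61 − 2² = 57, 61 − 3² = 52, 61 − 4² = 45, 61 − 5² = 36 = 6² ⇒ 61 = 5² + 6².
  Combine using the Brahmagupta–Fibonacci identity (a² + b²)(c² + d²) = (ac − bd)² + (ad + bc)² = (ac + bd)² + (ad − bc)²:
  13 · 61 = 793: from (2² + 3²)(5² + 6²), take (2·5 − 3·6, 2·6 + 3·5) = (10 − 18, 12 + 15) = (-8, 27); dropping signs (only squares matter) gives (8, 27); check 8² + 27² = 64 + 729 = 793 ✓.
Step 4: Order so x ≤ y and verify: 8² + 27² = 64 + 729 = 793 = n. ✓

n = 793 = 8² + 27² (one valid representation with x ≤ y).


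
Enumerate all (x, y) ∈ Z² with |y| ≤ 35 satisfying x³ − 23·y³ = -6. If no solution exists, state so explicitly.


The equation is x³ - 23y³ = -6. For fixed y, x³ = 23·y³ − 6, so a solution requires the RHS to be a perfect cube.
Strategy: iterate y from -35 to 35, compute RHS = 23·y³ − 6, and check whether it is a (positive or negative) perfect cube.
Check small values of y:
  y = 0: RHS = -6 is not a perfect cube.
  y = 1: RHS = 17 is not a perfect cube.
  y = -1: RHS = -29 is not a perfect cube.
  y = 2: RHS = 178 is not a perfect cube.
  y = -2: RHS = -190 is not a perfect cube.
  y = 3: RHS = 615 is not a perfect cube.
  y = -3: RHS = -627 is not a perfect cube.
Continuing the search up to |y| = 35 finds no solutions either.
No (x, y) in the scanned range satisfies the equation.

No integer solutions with |y| ≤ 35.


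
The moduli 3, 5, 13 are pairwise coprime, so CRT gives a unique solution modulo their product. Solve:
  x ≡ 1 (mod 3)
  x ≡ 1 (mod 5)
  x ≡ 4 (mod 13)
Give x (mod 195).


Moduli 3, 5, 13 are pairwise coprime; by CRT there is a unique solution modulo M = 3 · 5 · 13 = 195.
Solve pairwise, accumulating the modulus:
  Start with x ≡ 1 (mod 3).
  Combine with x ≡ 1 (mod 5): since gcd(3, 5) = 1, we get a unique residue mod 15.
    Write x = 1 + 3·t and substitute into x ≡ 1 (mod 5): 3·t ≡ 1 − 1 = 0 (mod 5).
    The inverse of 3 mod 5 is 2 (since 3·2 = 6 = 1·5 + 1), so t ≡ 2·0 = 0 ≡ 0 (mod 5).
    Then x = 1 + 3·0 = 1, valid modulo lcm(3, 5) = 15: x ≡ 1 (mod 15).
  Combine with x ≡ 4 (mod 13): since gcd(15, 13) = 1, we get a unique residue mod 195.
    Write x = 1 + 15·t and substitute into x ≡ 4 (mod 13): 15·t ≡ 4 − 1 = 3 (mod 13).
    Reduce coefficients mod 13: 2·t ≡ 3 (mod 13).
    The inverse of 2 mod 13 is 7 (since 2·7 = 14 = 1·13 + 1), so t ≡ 7·3 = 21 ≡ 8 (mod 13).
    Then x = 1 + 15·8 = 121, valid modulo lcm(15, 13) = 195: x ≡ 121 (mod 195).
Verify: 121 mod 3 = 1 ✓, 121 mod 5 = 1 ✓, 121 mod 13 = 4 ✓.

x ≡ 121 (mod 195).


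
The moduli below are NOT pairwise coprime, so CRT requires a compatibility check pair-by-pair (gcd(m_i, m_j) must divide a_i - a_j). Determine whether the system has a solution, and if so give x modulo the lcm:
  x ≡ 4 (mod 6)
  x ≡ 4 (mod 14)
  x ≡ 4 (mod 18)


Moduli 6, 14, 18 are not pairwise coprime, so CRT works modulo lcm(m_i) when all pairwise compatibility conditions hold.
Pairwise compatibility: gcd(m_i, m_j) must divide a_i - a_j for every pair.
Merge one congruence at a time:
  Start: x ≡ 4 (mod 6).
  Combine with x ≡ 4 (mod 14): gcd(6, 14) = 2; 4 - 4 = 0, which IS divisible by 2, so compatible.
    Write x = 4 + 6·t and substitute into x ≡ 4 (mod 14): 6·t ≡ 4 − 4 = 0 (mod 14).
    Divide the congruence (and modulus) by g = 2: 3·t ≡ 0 (mod 7).
    The inverse of 3 mod 7 is 5 (since 3·5 = 15 = 2·7 + 1), so t ≡ 5·0 = 0 ≡ 0 (mod 7).
    Then x = 4 + 6·0 = 4, valid modulo lcm(6, 14) = 42: x ≡ 4 (mod 42).
  Combine with x ≡ 4 (mod 18): gcd(42, 18) = 6; 4 - 4 = 0, which IS divisible by 6, so compatible.
    Write x = 4 + 42·t and substitute into x ≡ 4 (mod 18): 42·t ≡ 4 − 4 = 0 (mod 18).
    Divide the congruence (and modulus) by g = 6: 7·t ≡ 0 (mod 3).
    Reduce coefficients mod 3: 1·t ≡ 0 (mod 3).
    So t ≡ 0 (mod 3).
    Then x = 4 + 42·0 = 4, valid modulo lcm(42, 18) = 126: x ≡ 4 (mod 126).
Verify: 4 mod 6 = 4, 4 mod 14 = 4, 4 mod 18 = 4.

x ≡ 4 (mod 126).


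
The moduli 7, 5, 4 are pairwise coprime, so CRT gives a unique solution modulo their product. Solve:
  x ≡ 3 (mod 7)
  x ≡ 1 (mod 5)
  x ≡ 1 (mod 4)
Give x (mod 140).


Moduli 7, 5, 4 are pairwise coprime; by CRT there is a unique solution modulo M = 7 · 5 · 4 = 140.
Solve pairwise, accumulating the modulus:
  Start with x ≡ 3 (mod 7).
  Combine with x ≡ 1 (mod 5): since gcd(7, 5) = 1, we get a unique residue mod 35.
    Write x = 3 + 7·t and substitute into x ≡ 1 (mod 5): 7·t ≡ 1 − 3 = -2 (mod 5).
    Reduce coefficients mod 5: 2·t ≡ 3 (mod 5).
    The inverse of 2 mod 5 is 3 (since 2·3 = 6 = 1·5 + 1), so t ≡ 3·3 = 9 ≡ 4 (mod 5).
    Then x = 3 + 7·4 = 31, valid modulo lcm(7, 5) = 35: x ≡ 31 (mod 35).
  Combine with x ≡ 1 (mod 4): since gcd(35, 4) = 1, we get a unique residue mod 140.
    Write x = 31 + 35·t and substitute into x ≡ 1 (mod 4): 35·t ≡ 1 − 31 = -30 (mod 4).
    Reduce coefficients mod 4: 3·t ≡ 2 (mod 4).
    The inverse of 3 mod 4 is 3 (since 3·3 = 9 = 2·4 + 1), so t ≡ 3·2 = 6 ≡ 2 (mod 4).
    Then x = 31 + 35·2 = 101, valid modulo lcm(35, 4) = 140: x ≡ 101 (mod 140).
Verify: 101 mod 7 = 3 ✓, 101 mod 5 = 1 ✓, 101 mod 4 = 1 ✓.

x ≡ 101 (mod 140).


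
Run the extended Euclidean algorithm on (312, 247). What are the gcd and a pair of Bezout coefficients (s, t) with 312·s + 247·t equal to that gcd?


Euclidean algorithm on (312, 247) — divide until remainder is 0:
  312 = 1 · 247 + 65
  247 = 3 · 65 + 52
  65 = 1 · 52 + 13
  52 = 4 · 13 + 0
gcd(312, 247) = 13.
Track Bezout coefficients alongside the remainders: start with r₀ = 312 = a·1 + b·0 (s = 1, t = 0) and r₁ = 247 = a·0 + b·1 (s = 0, t = 1); each new remainder r_{k+1} = r_{k-1} − q_k·r_k inherits s_{k+1} = s_{k-1} − q_k·s_k, t_{k+1} = t_{k-1} − q_k·t_k, so r_k = a·s_k + b·t_k at every step:
  q = 1: r = 65, s = 1 − 1·0 = 1, t = 0 − 1·1 = -1  (check: 312·1 + 247·(-1) = 65)
  q = 3: r = 52, s = 0 − 3·1 = -3, t = 1 − 3·(-1) = 4  (check: 312·(-3) + 247·4 = 52)
  q = 1: r = 13, s = 1 − 1·(-3) = 4, t = -1 − 1·4 = -5  (check: 312·4 + 247·(-5) = 13)
The row with r = 13 (the gcd) gives the Bezout coefficients s = 4, t = -5.
Result: 312 · (4) + 247 · (-5) = 13.

gcd(312, 247) = 13; s = 4, t = -5 (check: 312·4 + 247·(-5) = 13).


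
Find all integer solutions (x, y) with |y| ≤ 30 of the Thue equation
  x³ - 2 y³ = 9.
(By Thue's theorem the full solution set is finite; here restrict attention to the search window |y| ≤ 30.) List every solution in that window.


The equation is x³ - 2y³ = 9. For fixed y, x³ = 2·y³ + 9, so a solution requires the RHS to be a perfect cube.
Strategy: iterate y from -30 to 30, compute RHS = 2·y³ + 9, and check whether it is a (positive or negative) perfect cube.
Check small values of y:
  y = 0: RHS = 9 is not a perfect cube.
  y = 1: RHS = 11 is not a perfect cube.
  y = -1: RHS = 7 is not a perfect cube.
  y = 2: RHS = 25 is not a perfect cube.
  y = -2: RHS = -7 is not a perfect cube.
  y = 3: RHS = 63 is not a perfect cube.
  y = -3: RHS = -45 is not a perfect cube.
Continuing the search up to |y| = 30 finds no solutions either.
No (x, y) in the scanned range satisfies the equation.

No integer solutions with |y| ≤ 30.


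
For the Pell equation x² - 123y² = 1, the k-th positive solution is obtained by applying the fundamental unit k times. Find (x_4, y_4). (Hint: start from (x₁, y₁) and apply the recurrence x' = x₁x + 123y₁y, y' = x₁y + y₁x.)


Step 1: Find the fundamental solution (x₁, y₁) of x² - 123y² = 1.
  Expand √123 as a continued fraction. a₀ = ⌊√123⌋ = 11; iterate m_{k+1} = d_k·a_k − m_k, d_{k+1} = (123 − m_{k+1}²)/d_k, a_{k+1} = ⌊(a₀ + m_{k+1})/d_{k+1}⌋ (starting m₀ = 0, d₀ = 1), with convergents p_k = a_k·p_{k-1} + p_{k-2}, q_k = a_k·q_{k-1} + q_{k-2} (p₋₁ = 1, q₋₁ = 0):
  k = 0: a₀ = 11; p₀/q₀ = 11/1; p₀² − 123·q₀² = 121 − 123 = -2.
  k = 1: m = 11, d = 2, a = ⌊(11 + 11)/2⌋ = 11; p/q = (11·11 + 1)/(11·1 + 0) = 122/11; p² − 123·q² = 14884 − 14883 = 1.
  The first convergent with p² − 123·q² = 1 gives the fundamental solution (x₁, y₁) = (122, 11).
Step 2: Apply the recurrence (x_{n+1}, y_{n+1}) = (x₁x_n + 123y₁y_n, x₁y_n + y₁x_n) repeatedly.
  From (x_1, y_1) = (122, 11): x_2 = 122·122 + 123·11·11 = 29767; y_2 = 122·11 + 11·122 = 2684.
  From (x_2, y_2) = (29767, 2684): x_3 = 122·29767 + 123·11·2684 = 7263026; y_3 = 122·2684 + 11·29767 = 654885.
  From (x_3, y_3) = (7263026, 654885): x_4 = 122·7263026 + 123·11·654885 = 1772148577; y_4 = 122·654885 + 11·7263026 = 159789256.
Step 3: Verify x_4² - 123·y_4² = 3140510578963124929 - 3140510578963124928 = 1 (should be 1). ✓

(x_1, y_1) = (122, 11); (x_4, y_4) = (1772148577, 159789256).


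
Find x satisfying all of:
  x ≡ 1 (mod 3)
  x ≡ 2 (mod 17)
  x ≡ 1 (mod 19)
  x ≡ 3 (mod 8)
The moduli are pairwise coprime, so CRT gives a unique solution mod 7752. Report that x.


Product of moduli M = 3 · 17 · 19 · 8 = 7752.
Merge one congruence at a time:
  Start: x ≡ 1 (mod 3).
  Combine with x ≡ 2 (mod 17); new modulus lcm = 51.
    Write x = 1 + 3·t and substitute into x ≡ 2 (mod 17): 3·t ≡ 2 − 1 = 1 (mod 17).
    The inverse of 3 mod 17 is 6 (since 3·6 = 18 = 1·17 + 1), so t ≡ 6·1 = 6 ≡ 6 (mod 17).
    Then x = 1 + 3·6 = 19, valid modulo lcm(3, 17) = 51: x ≡ 19 (mod 51).
  Combine with x ≡ 1 (mod 19); new modulus lcm = 969.
    Write x = 19 + 51·t and substitute into x ≡ 1 (mod 19): 51·t ≡ 1 − 19 = -18 (mod 19).
    Reduce coefficients mod 19: 13·t ≡ 1 (mod 19).
    The inverse of 13 mod 19 is 3 (since 13·3 = 39 = 2·19 + 1), so t ≡ 3·1 = 3 ≡ 3 (mod 19).
    Then x = 19 + 51·3 = 172, valid modulo lcm(51, 19) = 969: x ≡ 172 (mod 969).
  Combine with x ≡ 3 (mod 8); new modulus lcm = 7752.
    Write x = 172 + 969·t and substitute into x ≡ 3 (mod 8): 969·t ≡ 3 − 172 = -169 (mod 8).
    Reduce coefficients mod 8: 1·t ≡ 7 (mod 8).
    So t ≡ 7 (mod 8).
    Then x = 172 + 969·7 = 6955, valid modulo lcm(969, 8) = 7752: x ≡ 6955 (mod 7752).
Verify against each original: 6955 mod 3 = 1, 6955 mod 17 = 2, 6955 mod 19 = 1, 6955 mod 8 = 3.

x ≡ 6955 (mod 7752).


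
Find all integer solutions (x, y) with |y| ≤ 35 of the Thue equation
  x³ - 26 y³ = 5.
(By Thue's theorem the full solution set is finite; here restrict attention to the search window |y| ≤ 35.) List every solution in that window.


The equation is x³ - 26y³ = 5. For fixed y, x³ = 26·y³ + 5, so a solution requires the RHS to be a perfect cube.
Strategy: iterate y from -35 to 35, compute RHS = 26·y³ + 5, and check whether it is a (positive or negative) perfect cube.
Check small values of y:
  y = 0: RHS = 5 is not a perfect cube.
  y = 1: RHS = 31 is not a perfect cube.
  y = -1: RHS = -21 is not a perfect cube.
  y = 2: RHS = 213 is not a perfect cube.
  y = -2: RHS = -203 is not a perfect cube.
  y = 3: RHS = 707 is not a perfect cube.
  y = -3: RHS = -697 is not a perfect cube.
Continuing the search up to |y| = 35 finds no solutions either.
No (x, y) in the scanned range satisfies the equation.

No integer solutions with |y| ≤ 35.


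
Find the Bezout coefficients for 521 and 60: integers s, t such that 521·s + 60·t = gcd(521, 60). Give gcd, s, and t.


Euclidean algorithm on (521, 60) — divide until remainder is 0:
  521 = 8 · 60 + 41
  60 = 1 · 41 + 19
  41 = 2 · 19 + 3
  19 = 6 · 3 + 1
  3 = 3 · 1 + 0
gcd(521, 60) = 1.
Track Bezout coefficients alongside the remainders: start with r₀ = 521 = a·1 + b·0 (s = 1, t = 0) and r₁ = 60 = a·0 + b·1 (s = 0, t = 1); each new remainder r_{k+1} = r_{k-1} − q_k·r_k inherits s_{k+1} = s_{k-1} − q_k·s_k, t_{k+1} = t_{k-1} − q_k·t_k, so r_k = a·s_k + b·t_k at every step:
  q = 8: r = 41, s = 1 − 8·0 = 1, t = 0 − 8·1 = -8  (check: 521·1 + 60·(-8) = 41)
  q = 1: r = 19, s = 0 − 1·1 = -1, t = 1 − 1·(-8) = 9  (check: 521·(-1) + 60·9 = 19)
  q = 2: r = 3, s = 1 − 2·(-1) = 3, t = -8 − 2·9 = -26  (check: 521·3 + 60·(-26) = 3)
  q = 6: r = 1, s = -1 − 6·3 = -19, t = 9 − 6·(-26) = 165  (check: 521·(-19) + 60·165 = 1)
The row with r = 1 (the gcd) gives the Bezout coefficients s = -19, t = 165.
Result: 521 · (-19) + 60 · (165) = 1.

gcd(521, 60) = 1; s = -19, t = 165 (check: 521·(-19) + 60·165 = 1).


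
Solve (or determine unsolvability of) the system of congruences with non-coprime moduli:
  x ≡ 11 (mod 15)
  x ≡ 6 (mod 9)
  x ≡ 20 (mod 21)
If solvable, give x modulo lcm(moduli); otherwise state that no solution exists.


Moduli 15, 9, 21 are not pairwise coprime, so CRT works modulo lcm(m_i) when all pairwise compatibility conditions hold.
Pairwise compatibility: gcd(m_i, m_j) must divide a_i - a_j for every pair.
Merge one congruence at a time:
  Start: x ≡ 11 (mod 15).
  Combine with x ≡ 6 (mod 9): gcd(15, 9) = 3, and 6 - 11 = -5 is NOT divisible by 3.
    ⇒ system is inconsistent (no integer solution).

No solution (the system is inconsistent).


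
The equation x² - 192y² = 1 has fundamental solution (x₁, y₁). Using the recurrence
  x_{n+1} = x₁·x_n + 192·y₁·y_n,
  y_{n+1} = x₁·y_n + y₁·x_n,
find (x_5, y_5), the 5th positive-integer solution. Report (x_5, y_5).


Step 1: Find the fundamental solution (x₁, y₁) of x² - 192y² = 1.
  Expand √192 as a continued fraction. a₀ = ⌊√192⌋ = 13; iterate m_{k+1} = d_k·a_k − m_k, d_{k+1} = (192 − m_{k+1}²)/d_k, a_{k+1} = ⌊(a₀ + m_{k+1})/d_{k+1}⌋ (starting m₀ = 0, d₀ = 1), with convergents p_k = a_k·p_{k-1} + p_{k-2}, q_k = a_k·q_{k-1} + q_{k-2} (p₋₁ = 1, q₋₁ = 0):
  k = 0: a₀ = 13; p₀/q₀ = 13/1; p₀² − 192·q₀² = 169 − 192 = -23.
  k = 1: m = 13, d = 23, a = ⌊(13 + 13)/23⌋ = 1; p/q = (1·13 + 1)/(1·1 + 0) = 14/1; p² − 192·q² = 196 − 192 = 4.
  k = 2: m = 10, d = 4, a = ⌊(13 + 10)/4⌋ = 5; p/q = (5·14 + 13)/(5·1 + 1) = 83/6; p² − 192·q² = 6889 − 6912 = -23.
  k = 3: m = 10, d = 23, a = ⌊(13 + 10)/23⌋ = 1; p/q = (1·83 + 14)/(1·6 + 1) = 97/7; p² − 192·q² = 9409 − 9408 = 1.
  The first convergent with p² − 192·q² = 1 gives the fundamental solution (x₁, y₁) = (97, 7).
Step 2: Apply the recurrence (x_{n+1}, y_{n+1}) = (x₁x_n + 192y₁y_n, x₁y_n + y₁x_n) repeatedly.
  From (x_1, y_1) = (97, 7): x_2 = 97·97 + 192·7·7 = 18817; y_2 = 97·7 + 7·97 = 1358.
  From (x_2, y_2) = (18817, 1358): x_3 = 97·18817 + 192·7·1358 = 3650401; y_3 = 97·1358 + 7·18817 = 263445.
  From (x_3, y_3) = (3650401, 263445): x_4 = 97·3650401 + 192·7·263445 = 708158977; y_4 = 97·263445 + 7·3650401 = 51106972.
  From (x_4, y_4) = (708158977, 51106972): x_5 = 97·708158977 + 192·7·51106972 = 137379191137; y_5 = 97·51106972 + 7·708158977 = 9914489123.
Step 3: Verify x_5² - 192·y_5² = 18873042157456379352769 - 18873042157456379352768 = 1 (should be 1). ✓

(x_1, y_1) = (97, 7); (x_5, y_5) = (137379191137, 9914489123).


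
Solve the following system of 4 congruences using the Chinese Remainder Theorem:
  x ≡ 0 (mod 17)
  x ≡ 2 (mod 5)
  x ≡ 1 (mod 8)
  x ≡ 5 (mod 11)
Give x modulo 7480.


Product of moduli M = 17 · 5 · 8 · 11 = 7480.
Merge one congruence at a time:
  Start: x ≡ 0 (mod 17).
  Combine with x ≡ 2 (mod 5); new modulus lcm = 85.
    Write x = 0 + 17·t and substitute into x ≡ 2 (mod 5): 17·t ≡ 2 − 0 = 2 (mod 5).
    Reduce coefficients mod 5: 2·t ≡ 2 (mod 5).
    The inverse of 2 mod 5 is 3 (since 2·3 = 6 = 1·5 + 1), so t ≡ 3·2 = 6 ≡ 1 (mod 5).
    Then x = 0 + 17·1 = 17, valid modulo lcm(17, 5) = 85: x ≡ 17 (mod 85).
  Combine with x ≡ 1 (mod 8); new modulus lcm = 680.
    Write x = 17 + 85·t and substitute into x ≡ 1 (mod 8): 85·t ≡ 1 − 17 = -16 (mod 8).
    Reduce coefficients mod 8: 5·t ≡ 0 (mod 8).
    The inverse of 5 mod 8 is 5 (since 5·5 = 25 = 3·8 + 1), so t ≡ 5·0 = 0 ≡ 0 (mod 8).
    Then x = 17 + 85·0 = 17, valid modulo lcm(85, 8) = 680: x ≡ 17 (mod 680).
  Combine with x ≡ 5 (mod 11); new modulus lcm = 7480.
    Write x = 17 + 680·t and substitute into x ≡ 5 (mod 11): 680·t ≡ 5 − 17 = -12 (mod 11).
    Reduce coefficients mod 11: 9·t ≡ 10 (mod 11).
    The inverse of 9 mod 11 is 5 (since 9·5 = 45 = 4·11 + 1), so t ≡ 5·10 = 50 ≡ 6 (mod 11).
    Then x = 17 + 680·6 = 4097, valid modulo lcm(680, 11) = 7480: x ≡ 4097 (mod 7480).
Verify against each original: 4097 mod 17 = 0, 4097 mod 5 = 2, 4097 mod 8 = 1, 4097 mod 11 = 5.

x ≡ 4097 (mod 7480).


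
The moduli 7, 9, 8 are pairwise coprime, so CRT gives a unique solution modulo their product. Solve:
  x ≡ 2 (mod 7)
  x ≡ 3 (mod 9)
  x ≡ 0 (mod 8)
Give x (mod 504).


Moduli 7, 9, 8 are pairwise coprime; by CRT there is a unique solution modulo M = 7 · 9 · 8 = 504.
Solve pairwise, accumulating the modulus:
  Start with x ≡ 2 (mod 7).
  Combine with x ≡ 3 (mod 9): since gcd(7, 9) = 1, we get a unique residue mod 63.
    Write x = 2 + 7·t and substitute into x ≡ 3 (mod 9): 7·t ≡ 3 − 2 = 1 (mod 9).
    The inverse of 7 mod 9 is 4 (since 7·4 = 28 = 3·9 + 1), so t ≡ 4·1 = 4 ≡ 4 (mod 9).
    Then x = 2 + 7·4 = 30, valid modulo lcm(7, 9) = 63: x ≡ 30 (mod 63).
  Combine with x ≡ 0 (mod 8): since gcd(63, 8) = 1, we get a unique residue mod 504.
    Write x = 30 + 63·t and substitute into x ≡ 0 (mod 8): 63·t ≡ 0 − 30 = -30 (mod 8).
    Reduce coefficients mod 8: 7·t ≡ 2 (mod 8).
    The inverse of 7 mod 8 is 7 (since 7·7 = 49 = 6·8 + 1), so t ≡ 7·2 = 14 ≡ 6 (mod 8).
    Then x = 30 + 63·6 = 408, valid modulo lcm(63, 8) = 504: x ≡ 408 (mod 504).
Verify: 408 mod 7 = 2 ✓, 408 mod 9 = 3 ✓, 408 mod 8 = 0 ✓.

x ≡ 408 (mod 504).


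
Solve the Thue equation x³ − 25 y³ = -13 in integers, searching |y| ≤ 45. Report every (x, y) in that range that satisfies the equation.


The equation is x³ - 25y³ = -13. For fixed y, x³ = 25·y³ − 13, so a solution requires the RHS to be a perfect cube.
Strategy: iterate y from -45 to 45, compute RHS = 25·y³ − 13, and check whether it is a (positive or negative) perfect cube.
Check small values of y:
  y = 0: RHS = -13 is not a perfect cube.
  y = 1: RHS = 12 is not a perfect cube.
  y = -1: RHS = -38 is not a perfect cube.
  y = 2: RHS = 187 is not a perfect cube.
  y = -2: RHS = -213 is not a perfect cube.
  y = 3: RHS = 662 is not a perfect cube.
  y = -3: RHS = -688 is not a perfect cube.
Continuing the search up to |y| = 45 finds no solutions either.
No (x, y) in the scanned range satisfies the equation.

No integer solutions with |y| ≤ 45.


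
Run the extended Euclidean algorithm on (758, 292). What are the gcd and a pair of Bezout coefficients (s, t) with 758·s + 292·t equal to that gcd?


Euclidean algorithm on (758, 292) — divide until remainder is 0:
  758 = 2 · 292 + 174
  292 = 1 · 174 + 118
  174 = 1 · 118 + 56
  118 = 2 · 56 + 6
  56 = 9 · 6 + 2
  6 = 3 · 2 + 0
gcd(758, 292) = 2.
Track Bezout coefficients alongside the remainders: start with r₀ = 758 = a·1 + b·0 (s = 1, t = 0) and r₁ = 292 = a·0 + b·1 (s = 0, t = 1); each new remainder r_{k+1} = r_{k-1} − q_k·r_k inherits s_{k+1} = s_{k-1} − q_k·s_k, t_{k+1} = t_{k-1} − q_k·t_k, so r_k = a·s_k + b·t_k at every step:
  q = 2: r = 174, s = 1 − 2·0 = 1, t = 0 − 2·1 = -2  (check: 758·1 + 292·(-2) = 174)
  q = 1: r = 118, s = 0 − 1·1 = -1, t = 1 − 1·(-2) = 3  (check: 758·(-1) + 292·3 = 118)
  q = 1: r = 56, s = 1 − 1·(-1) = 2, t = -2 − 1·3 = -5  (check: 758·2 + 292·(-5) = 56)
  q = 2: r = 6, s = -1 − 2·2 = -5, t = 3 − 2·(-5) = 13  (check: 758·(-5) + 292·13 = 6)
  q = 9: r = 2, s = 2 − 9·(-5) = 47, t = -5 − 9·13 = -122  (check: 758·47 + 292·(-122) = 2)
The row with r = 2 (the gcd) gives the Bezout coefficients s = 47, t = -122.
Result: 758 · (47) + 292 · (-122) = 2.

gcd(758, 292) = 2; s = 47, t = -122 (check: 758·47 + 292·(-122) = 2).


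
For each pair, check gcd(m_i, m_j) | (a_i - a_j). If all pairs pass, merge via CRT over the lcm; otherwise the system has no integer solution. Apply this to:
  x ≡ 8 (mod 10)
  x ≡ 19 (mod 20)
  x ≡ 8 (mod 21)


Moduli 10, 20, 21 are not pairwise coprime, so CRT works modulo lcm(m_i) when all pairwise compatibility conditions hold.
Pairwise compatibility: gcd(m_i, m_j) must divide a_i - a_j for every pair.
Merge one congruence at a time:
  Start: x ≡ 8 (mod 10).
  Combine with x ≡ 19 (mod 20): gcd(10, 20) = 10, and 19 - 8 = 11 is NOT divisible by 10.
    ⇒ system is inconsistent (no integer solution).

No solution (the system is inconsistent).


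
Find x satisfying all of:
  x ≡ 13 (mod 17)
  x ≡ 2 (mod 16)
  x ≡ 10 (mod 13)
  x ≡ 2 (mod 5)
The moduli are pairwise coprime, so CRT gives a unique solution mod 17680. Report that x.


Product of moduli M = 17 · 16 · 13 · 5 = 17680.
Merge one congruence at a time:
  Start: x ≡ 13 (mod 17).
  Combine with x ≡ 2 (mod 16); new modulus lcm = 272.
    Write x = 13 + 17·t and substitute into x ≡ 2 (mod 16): 17·t ≡ 2 − 13 = -11 (mod 16).
    Reduce coefficients mod 16: 1·t ≡ 5 (mod 16).
    So t ≡ 5 (mod 16).
    Then x = 13 + 17·5 = 98, valid modulo lcm(17, 16) = 272: x ≡ 98 (mod 272).
  Combine with x ≡ 10 (mod 13); new modulus lcm = 3536.
    Write x = 98 + 272·t and substitute into x ≡ 10 (mod 13): 272·t ≡ 10 − 98 = -88 (mod 13).
    Reduce coefficients mod 13: 12·t ≡ 3 (mod 13).
    The inverse of 12 mod 13 is 12 (since 12·12 = 144 = 11·13 + 1), so t ≡ 12·3 = 36 ≡ 10 (mod 13).
    Then x = 98 + 272·10 = 2818, valid modulo lcm(272, 13) = 3536: x ≡ 2818 (mod 3536).
  Combine with x ≡ 2 (mod 5); new modulus lcm = 17680.
    Write x = 2818 + 3536·t and substitute into x ≡ 2 (mod 5): 3536·t ≡ 2 − 2818 = -2816 (mod 5).
    Reduce coefficients mod 5: 1·t ≡ 4 (mod 5).
    So t ≡ 4 (mod 5).
    Then x = 2818 + 3536·4 = 16962, valid modulo lcm(3536, 5) = 17680: x ≡ 16962 (mod 17680).
Verify against each original: 16962 mod 17 = 13, 16962 mod 16 = 2, 16962 mod 13 = 10, 16962 mod 5 = 2.

x ≡ 16962 (mod 17680).


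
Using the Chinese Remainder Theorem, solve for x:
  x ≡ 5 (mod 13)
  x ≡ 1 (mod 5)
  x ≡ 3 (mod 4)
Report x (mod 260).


Moduli 13, 5, 4 are pairwise coprime; by CRT there is a unique solution modulo M = 13 · 5 · 4 = 260.
Solve pairwise, accumulating the modulus:
  Start with x ≡ 5 (mod 13).
  Combine with x ≡ 1 (mod 5): since gcd(13, 5) = 1, we get a unique residue mod 65.
    Write x = 5 + 13·t and substitute into x ≡ 1 (mod 5): 13·t ≡ 1 − 5 = -4 (mod 5).
    Reduce coefficients mod 5: 3·t ≡ 1 (mod 5).
    The inverse of 3 mod 5 is 2 (since 3·2 = 6 = 1·5 + 1), so t ≡ 2·1 = 2 ≡ 2 (mod 5).
    Then x = 5 + 13·2 = 31, valid modulo lcm(13, 5) = 65: x ≡ 31 (mod 65).
  Combine with x ≡ 3 (mod 4): since gcd(65, 4) = 1, we get a unique residue mod 260.
    Write x = 31 + 65·t and substitute into x ≡ 3 (mod 4): 65·t ≡ 3 − 31 = -28 (mod 4).
    Reduce coefficients mod 4: 1·t ≡ 0 (mod 4).
    So t ≡ 0 (mod 4).
    Then x = 31 + 65·0 = 31, valid modulo lcm(65, 4) = 260: x ≡ 31 (mod 260).
Verify: 31 mod 13 = 5 ✓, 31 mod 5 = 1 ✓, 31 mod 4 = 3 ✓.

x ≡ 31 (mod 260).


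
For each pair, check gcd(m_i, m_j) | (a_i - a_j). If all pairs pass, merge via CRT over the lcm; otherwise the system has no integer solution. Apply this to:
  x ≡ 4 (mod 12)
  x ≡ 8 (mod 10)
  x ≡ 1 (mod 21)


Moduli 12, 10, 21 are not pairwise coprime, so CRT works modulo lcm(m_i) when all pairwise compatibility conditions hold.
Pairwise compatibility: gcd(m_i, m_j) must divide a_i - a_j for every pair.
Merge one congruence at a time:
  Start: x ≡ 4 (mod 12).
  Combine with x ≡ 8 (mod 10): gcd(12, 10) = 2; 8 - 4 = 4, which IS divisible by 2, so compatible.
    Write x = 4 + 12·t and substitute into x ≡ 8 (mod 10): 12·t ≡ 8 − 4 = 4 (mod 10).
    Divide the congruence (and modulus) by g = 2: 6·t ≡ 2 (mod 5).
    Reduce coefficients mod 5: 1·t ≡ 2 (mod 5).
    So t ≡ 2 (mod 5).
    Then x = 4 + 12·2 = 28, valid modulo lcm(12, 10) = 60: x ≡ 28 (mod 60).
  Combine with x ≡ 1 (mod 21): gcd(60, 21) = 3; 1 - 28 = -27, which IS divisible by 3, so compatible.
    Write x = 28 + 60·t and substitute into x ≡ 1 (mod 21): 60·t ≡ 1 − 28 = -27 (mod 21).
    Divide the congruence (and modulus) by g = 3: 20·t ≡ -9 (mod 7).
    Reduce coefficients mod 7: 6·t ≡ 5 (mod 7).
    The inverse of 6 mod 7 is 6 (since 6·6 = 36 = 5·7 + 1), so t ≡ 6·5 = 30 ≡ 2 (mod 7).
    Then x = 28 + 60·2 = 148, valid modulo lcm(60, 21) = 420: x ≡ 148 (mod 420).
Verify: 148 mod 12 = 4, 148 mod 10 = 8, 148 mod 21 = 1.

x ≡ 148 (mod 420).


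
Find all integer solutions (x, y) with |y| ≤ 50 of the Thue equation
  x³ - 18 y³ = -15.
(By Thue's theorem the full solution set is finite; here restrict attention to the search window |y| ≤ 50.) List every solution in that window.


The equation is x³ - 18y³ = -15. For fixed y, x³ = 18·y³ − 15, so a solution requires the RHS to be a perfect cube.
Strategy: iterate y from -50 to 50, compute RHS = 18·y³ − 15, and check whether it is a (positive or negative) perfect cube.
Check small values of y:
  y = 0: RHS = -15 is not a perfect cube.
  y = 1: RHS = 3 is not a perfect cube.
  y = -1: RHS = -33 is not a perfect cube.
  y = 2: RHS = 129 is not a perfect cube.
  y = -2: RHS = -159 is not a perfect cube.
  y = 3: RHS = 471 is not a perfect cube.
  y = -3: RHS = -501 is not a perfect cube.
Continuing the search up to |y| = 50 finds no solutions either.
No (x, y) in the scanned range satisfies the equation.

No integer solutions with |y| ≤ 50.


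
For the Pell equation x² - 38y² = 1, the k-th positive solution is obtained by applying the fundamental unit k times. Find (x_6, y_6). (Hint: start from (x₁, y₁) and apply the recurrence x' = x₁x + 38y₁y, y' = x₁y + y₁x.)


Step 1: Find the fundamental solution (x₁, y₁) of x² - 38y² = 1.
  Expand √38 as a continued fraction. a₀ = ⌊√38⌋ = 6; iterate m_{k+1} = d_k·a_k − m_k, d_{k+1} = (38 − m_{k+1}²)/d_k, a_{k+1} = ⌊(a₀ + m_{k+1})/d_{k+1}⌋ (starting m₀ = 0, d₀ = 1), with convergents p_k = a_k·p_{k-1} + p_{k-2}, q_k = a_k·q_{k-1} + q_{k-2} (p₋₁ = 1, q₋₁ = 0):
  k = 0: a₀ = 6; p₀/q₀ = 6/1; p₀² − 38·q₀² = 36 − 38 = -2.
  k = 1: m = 6, d = 2, a = ⌊(6 + 6)/2⌋ = 6; p/q = (6·6 + 1)/(6·1 + 0) = 37/6; p² − 38·q² = 1369 − 1368 = 1.
  The first convergent with p² − 38·q² = 1 gives the fundamental solution (x₁, y₁) = (37, 6).
Step 2: Apply the recurrence (x_{n+1}, y_{n+1}) = (x₁x_n + 38y₁y_n, x₁y_n + y₁x_n) repeatedly.
  From (x_1, y_1) = (37, 6): x_2 = 37·37 + 38·6·6 = 2737; y_2 = 37·6 + 6·37 = 444.
  From (x_2, y_2) = (2737, 444): x_3 = 37·2737 + 38·6·444 = 202501; y_3 = 37·444 + 6·2737 = 32850.
  From (x_3, y_3) = (202501, 32850): x_4 = 37·202501 + 38·6·32850 = 14982337; y_4 = 37·32850 + 6·202501 = 2430456.
  From (x_4, y_4) = (14982337, 2430456): x_5 = 37·14982337 + 38·6·2430456 = 1108490437; y_5 = 37·2430456 + 6·14982337 = 179820894.
  From (x_5, y_5) = (1108490437, 179820894): x_6 = 37·1108490437 + 38·6·179820894 = 82013310001; y_6 = 37·179820894 + 6·1108490437 = 13304315700.
Step 3: Verify x_6² - 38·y_6² = 6726183017320126620001 - 6726183017320126620000 = 1 (should be 1). ✓

(x_1, y_1) = (37, 6); (x_6, y_6) = (82013310001, 13304315700).


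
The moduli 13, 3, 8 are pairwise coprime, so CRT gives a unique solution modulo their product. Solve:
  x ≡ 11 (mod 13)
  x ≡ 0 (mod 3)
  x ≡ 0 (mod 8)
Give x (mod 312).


Moduli 13, 3, 8 are pairwise coprime; by CRT there is a unique solution modulo M = 13 · 3 · 8 = 312.
Solve pairwise, accumulating the modulus:
  Start with x ≡ 11 (mod 13).
  Combine with x ≡ 0 (mod 3): since gcd(13, 3) = 1, we get a unique residue mod 39.
    Write x = 11 + 13·t and substitute into x ≡ 0 (mod 3): 13·t ≡ 0 − 11 = -11 (mod 3).
    Reduce coefficients mod 3: 1·t ≡ 1 (mod 3).
    So t ≡ 1 (mod 3).
    Then x = 11 + 13·1 = 24, valid modulo lcm(13, 3) = 39: x ≡ 24 (mod 39).
  Combine with x ≡ 0 (mod 8): since gcd(39, 8) = 1, we get a unique residue mod 312.
    Write x = 24 + 39·t and substitute into x ≡ 0 (mod 8): 39·t ≡ 0 − 24 = -24 (mod 8).
    Reduce coefficients mod 8: 7·t ≡ 0 (mod 8).
    The inverse of 7 mod 8 is 7 (since 7·7 = 49 = 6·8 + 1), so t ≡ 7·0 = 0 ≡ 0 (mod 8).
    Then x = 24 + 39·0 = 24, valid modulo lcm(39, 8) = 312: x ≡ 24 (mod 312).
Verify: 24 mod 13 = 11 ✓, 24 mod 3 = 0 ✓, 24 mod 8 = 0 ✓.

x ≡ 24 (mod 312).


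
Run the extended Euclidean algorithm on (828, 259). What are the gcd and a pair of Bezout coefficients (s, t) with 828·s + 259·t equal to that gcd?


Euclidean algorithm on (828, 259) — divide until remainder is 0:
  828 = 3 · 259 + 51
  259 = 5 · 51 + 4
  51 = 12 · 4 + 3
  4 = 1 · 3 + 1
  3 = 3 · 1 + 0
gcd(828, 259) = 1.
Track Bezout coefficients alongside the remainders: start with r₀ = 828 = a·1 + b·0 (s = 1, t = 0) and r₁ = 259 = a·0 + b·1 (s = 0, t = 1); each new remainder r_{k+1} = r_{k-1} − q_k·r_k inherits s_{k+1} = s_{k-1} − q_k·s_k, t_{k+1} = t_{k-1} − q_k·t_k, so r_k = a·s_k + b·t_k at every step:
  q = 3: r = 51, s = 1 − 3·0 = 1, t = 0 − 3·1 = -3  (check: 828·1 + 259·(-3) = 51)
  q = 5: r = 4, s = 0 − 5·1 = -5, t = 1 − 5·(-3) = 16  (check: 828·(-5) + 259·16 = 4)
  q = 12: r = 3, s = 1 − 12·(-5) = 61, t = -3 − 12·16 = -195  (check: 828·61 + 259·(-195) = 3)
  q = 1: r = 1, s = -5 − 1·61 = -66, t = 16 − 1·(-195) = 211  (check: 828·(-66) + 259·211 = 1)
The row with r = 1 (the gcd) gives the Bezout coefficients s = -66, t = 211.
Result: 828 · (-66) + 259 · (211) = 1.

gcd(828, 259) = 1; s = -66, t = 211 (check: 828·(-66) + 259·211 = 1).


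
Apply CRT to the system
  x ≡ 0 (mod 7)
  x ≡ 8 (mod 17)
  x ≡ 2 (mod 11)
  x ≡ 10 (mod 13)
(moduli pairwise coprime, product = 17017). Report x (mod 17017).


Product of moduli M = 7 · 17 · 11 · 13 = 17017.
Merge one congruence at a time:
  Start: x ≡ 0 (mod 7).
  Combine with x ≡ 8 (mod 17); new modulus lcm = 119.
    Write x = 0 + 7·t and substitute into x ≡ 8 (mod 17): 7·t ≡ 8 − 0 = 8 (mod 17).
    The inverse of 7 mod 17 is 5 (since 7·5 = 35 = 2·17 + 1), so t ≡ 5·8 = 40 ≡ 6 (mod 17).
    Then x = 0 + 7·6 = 42, valid modulo lcm(7, 17) = 119: x ≡ 42 (mod 119).
  Combine with x ≡ 2 (mod 11); new modulus lcm = 1309.
    Write x = 42 + 119·t and substitute into x ≡ 2 (mod 11): 119·t ≡ 2 − 42 = -40 (mod 11).
    Reduce coefficients mod 11: 9·t ≡ 4 (mod 11).
    The inverse of 9 mod 11 is 5 (since 9·5 = 45 = 4·11 + 1), so t ≡ 5·4 = 20 ≡ 9 (mod 11).
    Then x = 42 + 119·9 = 1113, valid modulo lcm(119, 11) = 1309: x ≡ 1113 (mod 1309).
  Combine with x ≡ 10 (mod 13); new modulus lcm = 17017.
    Write x = 1113 + 1309·t and substitute into x ≡ 10 (mod 13): 1309·t ≡ 10 − 1113 = -1103 (mod 13).
    Reduce coefficients mod 13: 9·t ≡ 2 (mod 13).
    The inverse of 9 mod 13 is 3 (since 9·3 = 27 = 2·13 + 1), so t ≡ 3·2 = 6 ≡ 6 (mod 13).
    Then x = 1113 + 1309·6 = 8967, valid modulo lcm(1309, 13) = 17017: x ≡ 8967 (mod 17017).
Verify against each original: 8967 mod 7 = 0, 8967 mod 17 = 8, 8967 mod 11 = 2, 8967 mod 13 = 10.

x ≡ 8967 (mod 17017).


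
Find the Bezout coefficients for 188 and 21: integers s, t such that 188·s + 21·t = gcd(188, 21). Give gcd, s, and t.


Euclidean algorithm on (188, 21) — divide until remainder is 0:
  188 = 8 · 21 + 20
  21 = 1 · 20 + 1
  20 = 20 · 1 + 0
gcd(188, 21) = 1.
Track Bezout coefficients alongside the remainders: start with r₀ = 188 = a·1 + b·0 (s = 1, t = 0) and r₁ = 21 = a·0 + b·1 (s = 0, t = 1); each new remainder r_{k+1} = r_{k-1} − q_k·r_k inherits s_{k+1} = s_{k-1} − q_k·s_k, t_{k+1} = t_{k-1} − q_k·t_k, so r_k = a·s_k + b·t_k at every step:
  q = 8: r = 20, s = 1 − 8·0 = 1, t = 0 − 8·1 = -8  (check: 188·1 + 21·(-8) = 20)
  q = 1: r = 1, s = 0 − 1·1 = -1, t = 1 − 1·(-8) = 9  (check: 188·(-1) + 21·9 = 1)
The row with r = 1 (the gcd) gives the Bezout coefficients s = -1, t = 9.
Result: 188 · (-1) + 21 · (9) = 1.

gcd(188, 21) = 1; s = -1, t = 9 (check: 188·(-1) + 21·9 = 1).


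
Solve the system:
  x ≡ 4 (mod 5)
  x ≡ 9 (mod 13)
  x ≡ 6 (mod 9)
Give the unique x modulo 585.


Moduli 5, 13, 9 are pairwise coprime; by CRT there is a unique solution modulo M = 5 · 13 · 9 = 585.
Solve pairwise, accumulating the modulus:
  Start with x ≡ 4 (mod 5).
  Combine with x ≡ 9 (mod 13): since gcd(5, 13) = 1, we get a unique residue mod 65.
    Write x = 4 + 5·t and substitute into x ≡ 9 (mod 13): 5·t ≡ 9 − 4 = 5 (mod 13).
    The inverse of 5 mod 13 is 8 (since 5·8 = 40 = 3·13 + 1), so t ≡ 8·5 = 40 ≡ 1 (mod 13).
    Then x = 4 + 5·1 = 9, valid modulo lcm(5, 13) = 65: x ≡ 9 (mod 65).
  Combine with x ≡ 6 (mod 9): since gcd(65, 9) = 1, we get a unique residue mod 585.
    Write x = 9 + 65·t and substitute into x ≡ 6 (mod 9): 65·t ≡ 6 − 9 = -3 (mod 9).
    Reduce coefficients mod 9: 2·t ≡ 6 (mod 9).
    The inverse of 2 mod 9 is 5 (since 2·5 = 10 = 1·9 + 1), so t ≡ 5·6 = 30 ≡ 3 (mod 9).
    Then x = 9 + 65·3 = 204, valid modulo lcm(65, 9) = 585: x ≡ 204 (mod 585).
Verify: 204 mod 5 = 4 ✓, 204 mod 13 = 9 ✓, 204 mod 9 = 6 ✓.

x ≡ 204 (mod 585).


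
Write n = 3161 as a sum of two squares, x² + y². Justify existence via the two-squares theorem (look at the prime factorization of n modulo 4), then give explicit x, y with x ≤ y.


Step 1: Factor n = 3161 = 29 · 109.
Step 2: Check the mod-4 condition on each prime factor: 29 ≡ 1 (mod 4), exponent 1; 109 ≡ 1 (mod 4), exponent 1.
All primes ≡ 3 (mod 4) appear to even exponent (or don't appear), so by the two-squares theorem n IS expressible as a sum of two squares.
Step 3: Build a representation. Here n = 29 · 109 is a product of primes ≡ 1 (mod 4). Each prime p ≡ 1 (mod 4) is itself a sum of two squares; find a² by testing p − a² for a perfect square:
  29: 29 − 1² = 28, 29 − 2² = 25 = 5² ⇒ 29 = 2² + 5².
  109: 109 − 1² = 108, 109 − 2² = 105, 109 − 3² = 100 = 10² ⇒ 109 = 3² + 10².
  Combine using the Brahmagupta–Fibonacci identity (a² + b²)(c² + d²) = (ac − bd)² + (ad + bc)² = (ac + bd)² + (ad − bc)²:
  29 · 109 = 3161: from (2² + 5²)(3² + 10²), take (2·3 − 5·10, 2·10 + 5·3) = (6 − 50, 20 + 15) = (-44, 35); dropping signs (only squares matter) gives (44, 35); check 44² + 35² = 1936 + 1225 = 3161 ✓.
Step 4: Order so x ≤ y and verify: 35² + 44² = 1225 + 1936 = 3161 = n. ✓

n = 3161 = 35² + 44² (one valid representation with x ≤ y).


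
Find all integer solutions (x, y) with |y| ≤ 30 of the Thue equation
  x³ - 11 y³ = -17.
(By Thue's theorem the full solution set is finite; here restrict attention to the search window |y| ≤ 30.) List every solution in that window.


The equation is x³ - 11y³ = -17. For fixed y, x³ = 11·y³ − 17, so a solution requires the RHS to be a perfect cube.
Strategy: iterate y from -30 to 30, compute RHS = 11·y³ − 17, and check whether it is a (positive or negative) perfect cube.
Check small values of y:
  y = 0: RHS = -17 is not a perfect cube.
  y = 1: RHS = -6 is not a perfect cube.
  y = -1: RHS = -28 is not a perfect cube.
  y = 2: RHS = 71 is not a perfect cube.
  y = -2: RHS = -105 is not a perfect cube.
  y = 3: RHS = 280 is not a perfect cube.
  y = -3: RHS = -314 is not a perfect cube.
Continuing the search up to |y| = 30 finds no solutions either.
No (x, y) in the scanned range satisfies the equation.

No integer solutions with |y| ≤ 30.


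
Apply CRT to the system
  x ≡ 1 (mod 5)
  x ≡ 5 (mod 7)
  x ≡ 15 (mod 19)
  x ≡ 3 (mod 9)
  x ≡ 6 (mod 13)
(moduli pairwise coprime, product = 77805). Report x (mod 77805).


Product of moduli M = 5 · 7 · 19 · 9 · 13 = 77805.
Merge one congruence at a time:
  Start: x ≡ 1 (mod 5).
  Combine with x ≡ 5 (mod 7); new modulus lcm = 35.
    Write x = 1 + 5·t and substitute into x ≡ 5 (mod 7): 5·t ≡ 5 − 1 = 4 (mod 7).
    The inverse of 5 mod 7 is 3 (since 5·3 = 15 = 2·7 + 1), so t ≡ 3·4 = 12 ≡ 5 (mod 7).
    Then x = 1 + 5·5 = 26, valid modulo lcm(5, 7) = 35: x ≡ 26 (mod 35).
  Combine with x ≡ 15 (mod 19); new modulus lcm = 665.
    Write x = 26 + 35·t and substitute into x ≡ 15 (mod 19): 35·t ≡ 15 − 26 = -11 (mod 19).
    Reduce coefficients mod 19: 16·t ≡ 8 (mod 19).
    The inverse of 16 mod 19 is 6 (since 16·6 = 96 = 5·19 + 1), so t ≡ 6·8 = 48 ≡ 10 (mod 19).
    Then x = 26 + 35·10 = 376, valid modulo lcm(35, 19) = 665: x ≡ 376 (mod 665).
  Combine with x ≡ 3 (mod 9); new modulus lcm = 5985.
    Write x = 376 + 665·t and substitute into x ≡ 3 (mod 9): 665·t ≡ 3 − 376 = -373 (mod 9).
    Reduce coefficients mod 9: 8·t ≡ 5 (mod 9).
    The inverse of 8 mod 9 is 8 (since 8·8 = 64 = 7·9 + 1), so t ≡ 8·5 = 40 ≡ 4 (mod 9).
    Then x = 376 + 665·4 = 3036, valid modulo lcm(665, 9) = 5985: x ≡ 3036 (mod 5985).
  Combine with x ≡ 6 (mod 13); new modulus lcm = 77805.
    Write x = 3036 + 5985·t and substitute into x ≡ 6 (mod 13): 5985·t ≡ 6 − 3036 = -3030 (mod 13).
    Reduce coefficients mod 13: 5·t ≡ 12 (mod 13).
    The inverse of 5 mod 13 is 8 (since 5·8 = 40 = 3·13 + 1), so t ≡ 8·12 = 96 ≡ 5 (mod 13).
    Then x = 3036 + 5985·5 = 32961, valid modulo lcm(5985, 13) = 77805: x ≡ 32961 (mod 77805).
Verify against each original: 32961 mod 5 = 1, 32961 mod 7 = 5, 32961 mod 19 = 15, 32961 mod 9 = 3, 32961 mod 13 = 6.

x ≡ 32961 (mod 77805).


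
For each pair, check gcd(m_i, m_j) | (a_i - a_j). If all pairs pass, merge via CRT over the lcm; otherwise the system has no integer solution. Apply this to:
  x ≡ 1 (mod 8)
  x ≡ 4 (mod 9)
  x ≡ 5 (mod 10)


Moduli 8, 9, 10 are not pairwise coprime, so CRT works modulo lcm(m_i) when all pairwise compatibility conditions hold.
Pairwise compatibility: gcd(m_i, m_j) must divide a_i - a_j for every pair.
Merge one congruence at a time:
  Start: x ≡ 1 (mod 8).
  Combine with x ≡ 4 (mod 9): gcd(8, 9) = 1; 4 - 1 = 3, which IS divisible by 1, so compatible.
    Write x = 1 + 8·t and substitute into x ≡ 4 (mod 9): 8·t ≡ 4 − 1 = 3 (mod 9).
    The inverse of 8 mod 9 is 8 (since 8·8 = 64 = 7·9 + 1), so t ≡ 8·3 = 24 ≡ 6 (mod 9).
    Then x = 1 + 8·6 = 49, valid modulo lcm(8, 9) = 72: x ≡ 49 (mod 72).
  Combine with x ≡ 5 (mod 10): gcd(72, 10) = 2; 5 - 49 = -44, which IS divisible by 2, so compatible.
    Write x = 49 + 72·t and substitute into x ≡ 5 (mod 10): 72·t ≡ 5 − 49 = -44 (mod 10).
    Divide the congruence (and modulus) by g = 2: 36·t ≡ -22 (mod 5).
    Reduce coefficients mod 5: 1·t ≡ 3 (mod 5).
    So t ≡ 3 (mod 5).
    Then x = 49 + 72·3 = 265, valid modulo lcm(72, 10) = 360: x ≡ 265 (mod 360).
Verify: 265 mod 8 = 1, 265 mod 9 = 4, 265 mod 10 = 5.

x ≡ 265 (mod 360).


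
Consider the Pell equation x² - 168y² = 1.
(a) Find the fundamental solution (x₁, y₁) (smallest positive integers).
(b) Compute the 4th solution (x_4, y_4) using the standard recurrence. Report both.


Step 1: Find the fundamental solution (x₁, y₁) of x² - 168y² = 1.
  Expand √168 as a continued fraction. a₀ = ⌊√168⌋ = 12; iterate m_{k+1} = d_k·a_k − m_k, d_{k+1} = (168 − m_{k+1}²)/d_k, a_{k+1} = ⌊(a₀ + m_{k+1})/d_{k+1}⌋ (starting m₀ = 0, d₀ = 1), with convergents p_k = a_k·p_{k-1} + p_{k-2}, q_k = a_k·q_{k-1} + q_{k-2} (p₋₁ = 1, q₋₁ = 0):
  k = 0: a₀ = 12; p₀/q₀ = 12/1; p₀² − 168·q₀² = 144 − 168 = -24.
  k = 1: m = 12, d = 24, a = ⌊(12 + 12)/24⌋ = 1; p/q = (1·12 + 1)/(1·1 + 0) = 13/1; p² − 168·q² = 169 − 168 = 1.
  The first convergent with p² − 168·q² = 1 gives the fundamental solution (x₁, y₁) = (13, 1).
Step 2: Apply the recurrence (x_{n+1}, y_{n+1}) = (x₁x_n + 168y₁y_n, x₁y_n + y₁x_n) repeatedly.
  From (x_1, y_1) = (13, 1): x_2 = 13·13 + 168·1·1 = 337; y_2 = 13·1 + 1·13 = 26.
  From (x_2, y_2) = (337, 26): x_3 = 13·337 + 168·1·26 = 8749; y_3 = 13·26 + 1·337 = 675.
  From (x_3, y_3) = (8749, 675): x_4 = 13·8749 + 168·1·675 = 227137; y_4 = 13·675 + 1·8749 = 17524.
Step 3: Verify x_4² - 168·y_4² = 51591216769 - 51591216768 = 1 (should be 1). ✓

(x_1, y_1) = (13, 1); (x_4, y_4) = (227137, 17524).
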